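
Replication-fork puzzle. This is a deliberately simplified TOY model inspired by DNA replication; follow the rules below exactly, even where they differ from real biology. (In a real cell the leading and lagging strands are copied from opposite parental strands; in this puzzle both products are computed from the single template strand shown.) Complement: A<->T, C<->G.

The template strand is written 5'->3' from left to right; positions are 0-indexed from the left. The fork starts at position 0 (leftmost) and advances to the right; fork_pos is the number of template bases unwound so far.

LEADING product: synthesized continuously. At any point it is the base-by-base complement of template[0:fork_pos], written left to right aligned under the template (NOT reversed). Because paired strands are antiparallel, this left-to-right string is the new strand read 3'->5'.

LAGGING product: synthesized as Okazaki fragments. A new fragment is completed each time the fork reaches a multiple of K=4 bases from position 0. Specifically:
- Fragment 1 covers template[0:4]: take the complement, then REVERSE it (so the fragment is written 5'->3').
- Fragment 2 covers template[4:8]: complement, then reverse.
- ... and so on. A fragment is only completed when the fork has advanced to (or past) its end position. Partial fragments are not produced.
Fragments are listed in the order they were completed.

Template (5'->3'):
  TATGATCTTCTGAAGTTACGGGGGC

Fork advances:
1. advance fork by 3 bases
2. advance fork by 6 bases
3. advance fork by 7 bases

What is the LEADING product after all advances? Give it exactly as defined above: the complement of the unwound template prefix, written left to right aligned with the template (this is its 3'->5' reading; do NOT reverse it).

Answer: ATACTAGAAGACTTCA

Derivation:
Step 1: advance 3 -> fork_pos = 0 + 3 = 3.
Step 2: advance 6 -> fork_pos = 3 + 6 = 9.
Step 3: advance 7 -> fork_pos = 9 + 7 = 16.
Unwound prefix: template[0:16] = TATGATCTTCTGAAGT
Complement it base by base (A<->T, C<->G), keeping left-to-right order:
  [0:5] TATGA -> ATACT
  [5:10] TCTTC -> AGAAG
  [10:15] TGAAG -> ACTTC
  [15:16] T -> A
Concatenate: ATACTAGAAGACTTCA (length 16; written aligned with the template, i.e. 3'->5').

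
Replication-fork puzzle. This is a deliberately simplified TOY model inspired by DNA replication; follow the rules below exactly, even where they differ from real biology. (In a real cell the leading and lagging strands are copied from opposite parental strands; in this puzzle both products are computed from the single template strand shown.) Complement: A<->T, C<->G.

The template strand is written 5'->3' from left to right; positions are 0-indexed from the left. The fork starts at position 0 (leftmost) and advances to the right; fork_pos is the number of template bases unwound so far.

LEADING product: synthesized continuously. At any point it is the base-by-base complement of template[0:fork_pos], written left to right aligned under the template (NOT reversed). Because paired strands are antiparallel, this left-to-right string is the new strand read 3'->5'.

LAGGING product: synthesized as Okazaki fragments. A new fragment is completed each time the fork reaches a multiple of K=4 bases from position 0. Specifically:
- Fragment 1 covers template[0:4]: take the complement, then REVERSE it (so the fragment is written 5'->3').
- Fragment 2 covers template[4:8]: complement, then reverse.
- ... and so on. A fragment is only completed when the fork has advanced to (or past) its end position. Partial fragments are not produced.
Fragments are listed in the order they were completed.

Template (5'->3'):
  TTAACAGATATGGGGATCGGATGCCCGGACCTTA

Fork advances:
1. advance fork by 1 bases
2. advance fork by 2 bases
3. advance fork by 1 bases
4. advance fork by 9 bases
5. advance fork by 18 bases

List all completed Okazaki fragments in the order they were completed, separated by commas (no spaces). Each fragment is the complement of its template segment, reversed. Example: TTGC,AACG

Answer: TTAA,TCTG,CATA,TCCC,CCGA,GCAT,CCGG

Derivation:
Step 1: advance 1 -> fork_pos = 0 + 1 = 1. Next multiple of 4 is 4 (not reached); still 0 fragment(s).
Step 2: advance 2 -> fork_pos = 1 + 2 = 3. Next multiple of 4 is 4 (not reached); still 0 fragment(s).
Step 3: advance 1 -> fork_pos = 3 + 1 = 4. Reached multiple(s) of 4: 4 -> fragment 1 completed (1 total).
Step 4: advance 9 -> fork_pos = 4 + 9 = 13. Reached multiple(s) of 4: 8, 12 -> fragments 2-3 completed (3 total).
Step 5: advance 18 -> fork_pos = 13 + 18 = 31. Reached multiple(s) of 4: 16, 20, 24, 28 -> fragments 4-7 completed (7 total).
Final fork_pos = 31, so 7 fragment(s) are complete. Build each: template segment -> complement -> reverse.
Fragment 1: template[0:4] = TTAA -> complement AATT -> reversed TTAA
Fragment 2: template[4:8] = CAGA -> complement GTCT -> reversed TCTG
Fragment 3: template[8:12] = TATG -> complement ATAC -> reversed CATA
Fragment 4: template[12:16] = GGGA -> complement CCCT -> reversed TCCC
Fragment 5: template[16:20] = TCGG -> complement AGCC -> reversed CCGA
Fragment 6: template[20:24] = ATGC -> complement TACG -> reversed GCAT
Fragment 7: template[24:28] = CCGG -> complement GGCC -> reversed CCGG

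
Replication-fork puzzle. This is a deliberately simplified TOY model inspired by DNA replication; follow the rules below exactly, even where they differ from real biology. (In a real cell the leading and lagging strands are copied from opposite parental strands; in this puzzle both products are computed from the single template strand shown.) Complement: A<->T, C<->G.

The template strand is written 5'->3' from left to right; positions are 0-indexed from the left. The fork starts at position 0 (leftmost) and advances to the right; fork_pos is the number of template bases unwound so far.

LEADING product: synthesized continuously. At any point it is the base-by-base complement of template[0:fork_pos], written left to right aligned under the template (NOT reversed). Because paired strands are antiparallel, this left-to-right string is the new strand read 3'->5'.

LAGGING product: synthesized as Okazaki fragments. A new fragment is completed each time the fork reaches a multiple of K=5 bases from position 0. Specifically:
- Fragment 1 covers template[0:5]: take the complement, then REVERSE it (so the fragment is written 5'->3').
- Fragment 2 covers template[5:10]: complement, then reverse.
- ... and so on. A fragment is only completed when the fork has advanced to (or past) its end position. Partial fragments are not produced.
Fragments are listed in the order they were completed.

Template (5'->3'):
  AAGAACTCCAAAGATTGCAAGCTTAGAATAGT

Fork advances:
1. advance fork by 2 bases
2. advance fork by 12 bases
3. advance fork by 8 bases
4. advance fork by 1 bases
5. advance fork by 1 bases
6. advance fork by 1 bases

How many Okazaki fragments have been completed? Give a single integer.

Step 1: advance 2 -> fork_pos = 0 + 2 = 2. Next multiple of 5 is 5 (not reached); still 0 fragment(s).
Step 2: advance 12 -> fork_pos = 2 + 12 = 14. Reached multiple(s) of 5: 5, 10 -> fragments 1-2 completed (2 total).
Step 3: advance 8 -> fork_pos = 14 + 8 = 22. Reached multiple(s) of 5: 15, 20 -> fragments 3-4 completed (4 total).
Step 4: advance 1 -> fork_pos = 22 + 1 = 23. Next multiple of 5 is 25 (not reached); still 4 fragment(s).
Step 5: advance 1 -> fork_pos = 23 + 1 = 24. Next multiple of 5 is 25 (not reached); still 4 fragment(s).
Step 6: advance 1 -> fork_pos = 24 + 1 = 25. Reached multiple(s) of 5: 25 -> fragment 5 completed (5 total).
Check: final fork_pos = 25; the multiples of 5 that are <= 25 are 5..25 -> 25 // 5 = 5 completed fragment(s).

Answer: 5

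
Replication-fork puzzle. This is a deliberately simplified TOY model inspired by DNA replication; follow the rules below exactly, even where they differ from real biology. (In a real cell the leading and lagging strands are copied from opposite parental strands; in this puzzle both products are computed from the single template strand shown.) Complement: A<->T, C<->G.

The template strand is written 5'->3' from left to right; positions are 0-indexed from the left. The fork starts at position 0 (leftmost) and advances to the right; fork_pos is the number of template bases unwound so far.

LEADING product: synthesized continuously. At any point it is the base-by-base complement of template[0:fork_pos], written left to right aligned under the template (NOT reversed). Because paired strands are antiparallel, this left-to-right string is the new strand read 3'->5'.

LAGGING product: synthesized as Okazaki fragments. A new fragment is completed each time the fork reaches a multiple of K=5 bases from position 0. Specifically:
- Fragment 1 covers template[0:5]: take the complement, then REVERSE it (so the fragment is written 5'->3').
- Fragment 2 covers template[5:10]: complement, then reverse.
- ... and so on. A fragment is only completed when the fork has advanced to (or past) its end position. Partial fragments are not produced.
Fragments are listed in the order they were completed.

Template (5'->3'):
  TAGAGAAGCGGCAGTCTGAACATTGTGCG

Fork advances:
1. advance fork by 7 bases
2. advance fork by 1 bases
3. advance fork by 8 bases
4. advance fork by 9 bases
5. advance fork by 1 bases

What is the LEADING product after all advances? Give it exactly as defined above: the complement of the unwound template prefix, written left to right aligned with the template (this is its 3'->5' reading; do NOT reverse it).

Step 1: advance 7 -> fork_pos = 0 + 7 = 7.
Step 2: advance 1 -> fork_pos = 7 + 1 = 8.
Step 3: advance 8 -> fork_pos = 8 + 8 = 16.
Step 4: advance 9 -> fork_pos = 16 + 9 = 25.
Step 5: advance 1 -> fork_pos = 25 + 1 = 26.
Unwound prefix: template[0:26] = TAGAGAAGCGGCAGTCTGAACATTGT
Complement it base by base (A<->T, C<->G), keeping left-to-right order:
  [0:5] TAGAG -> ATCTC
  [5:10] AAGCG -> TTCGC
  [10:15] GCAGT -> CGTCA
  [15:20] CTGAA -> GACTT
  [20:25] CATTG -> GTAAC
  [25:26] T -> A
Concatenate: ATCTCTTCGCCGTCAGACTTGTAACA (length 26; written aligned with the template, i.e. 3'->5').

Answer: ATCTCTTCGCCGTCAGACTTGTAACA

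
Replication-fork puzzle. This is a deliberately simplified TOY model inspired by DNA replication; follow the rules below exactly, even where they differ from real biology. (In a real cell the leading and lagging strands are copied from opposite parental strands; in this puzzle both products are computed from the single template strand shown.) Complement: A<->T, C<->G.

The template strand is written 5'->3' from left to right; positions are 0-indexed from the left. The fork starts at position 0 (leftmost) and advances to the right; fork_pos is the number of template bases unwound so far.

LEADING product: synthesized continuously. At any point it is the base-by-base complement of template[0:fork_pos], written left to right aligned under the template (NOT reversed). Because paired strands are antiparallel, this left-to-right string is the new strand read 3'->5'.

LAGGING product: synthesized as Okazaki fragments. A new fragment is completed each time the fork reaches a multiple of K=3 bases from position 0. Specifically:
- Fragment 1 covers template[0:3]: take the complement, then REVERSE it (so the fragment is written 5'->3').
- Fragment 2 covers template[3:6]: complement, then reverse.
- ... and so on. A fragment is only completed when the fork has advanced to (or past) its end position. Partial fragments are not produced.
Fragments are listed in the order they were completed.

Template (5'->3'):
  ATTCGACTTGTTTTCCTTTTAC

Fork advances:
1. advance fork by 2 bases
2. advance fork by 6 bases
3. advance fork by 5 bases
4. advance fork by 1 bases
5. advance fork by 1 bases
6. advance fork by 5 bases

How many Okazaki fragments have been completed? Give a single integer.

Step 1: advance 2 -> fork_pos = 0 + 2 = 2. Next multiple of 3 is 3 (not reached); still 0 fragment(s).
Step 2: advance 6 -> fork_pos = 2 + 6 = 8. Reached multiple(s) of 3: 3, 6 -> fragments 1-2 completed (2 total).
Step 3: advance 5 -> fork_pos = 8 + 5 = 13. Reached multiple(s) of 3: 9, 12 -> fragments 3-4 completed (4 total).
Step 4: advance 1 -> fork_pos = 13 + 1 = 14. Next multiple of 3 is 15 (not reached); still 4 fragment(s).
Step 5: advance 1 -> fork_pos = 14 + 1 = 15. Reached multiple(s) of 3: 15 -> fragment 5 completed (5 total).
Step 6: advance 5 -> fork_pos = 15 + 5 = 20. Reached multiple(s) of 3: 18 -> fragment 6 completed (6 total).
Check: final fork_pos = 20; the multiples of 3 that are <= 20 are 3..18 -> 20 // 3 = 6 completed fragment(s).

Answer: 6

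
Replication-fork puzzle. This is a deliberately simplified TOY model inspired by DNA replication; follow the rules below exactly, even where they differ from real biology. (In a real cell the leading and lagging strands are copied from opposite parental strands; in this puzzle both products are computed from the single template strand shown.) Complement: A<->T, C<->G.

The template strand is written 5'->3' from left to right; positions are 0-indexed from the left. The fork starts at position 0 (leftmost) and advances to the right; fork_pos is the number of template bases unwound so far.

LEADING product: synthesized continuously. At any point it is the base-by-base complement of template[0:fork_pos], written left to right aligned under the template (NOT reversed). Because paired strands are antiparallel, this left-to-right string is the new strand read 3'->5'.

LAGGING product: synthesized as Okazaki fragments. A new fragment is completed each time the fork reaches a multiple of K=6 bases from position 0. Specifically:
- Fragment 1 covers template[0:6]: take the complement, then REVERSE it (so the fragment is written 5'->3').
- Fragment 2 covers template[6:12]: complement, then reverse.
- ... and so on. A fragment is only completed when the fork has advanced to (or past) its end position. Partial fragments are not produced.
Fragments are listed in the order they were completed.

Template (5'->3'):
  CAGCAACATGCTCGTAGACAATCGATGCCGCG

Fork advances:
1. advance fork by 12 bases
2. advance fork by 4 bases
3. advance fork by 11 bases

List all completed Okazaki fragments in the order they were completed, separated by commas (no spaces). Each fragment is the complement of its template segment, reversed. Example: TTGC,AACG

Answer: TTGCTG,AGCATG,TCTACG,CGATTG

Derivation:
Step 1: advance 12 -> fork_pos = 0 + 12 = 12. Reached multiple(s) of 6: 6, 12 -> fragments 1-2 completed (2 total).
Step 2: advance 4 -> fork_pos = 12 + 4 = 16. Next multiple of 6 is 18 (not reached); still 2 fragment(s).
Step 3: advance 11 -> fork_pos = 16 + 11 = 27. Reached multiple(s) of 6: 18, 24 -> fragments 3-4 completed (4 total).
Final fork_pos = 27, so 4 fragment(s) are complete. Build each: template segment -> complement -> reverse.
Fragment 1: template[0:6] = CAGCAA -> complement GTCGTT -> reversed TTGCTG
Fragment 2: template[6:12] = CATGCT -> complement GTACGA -> reversed AGCATG
Fragment 3: template[12:18] = CGTAGA -> complement GCATCT -> reversed TCTACG
Fragment 4: template[18:24] = CAATCG -> complement GTTAGC -> reversed CGATTG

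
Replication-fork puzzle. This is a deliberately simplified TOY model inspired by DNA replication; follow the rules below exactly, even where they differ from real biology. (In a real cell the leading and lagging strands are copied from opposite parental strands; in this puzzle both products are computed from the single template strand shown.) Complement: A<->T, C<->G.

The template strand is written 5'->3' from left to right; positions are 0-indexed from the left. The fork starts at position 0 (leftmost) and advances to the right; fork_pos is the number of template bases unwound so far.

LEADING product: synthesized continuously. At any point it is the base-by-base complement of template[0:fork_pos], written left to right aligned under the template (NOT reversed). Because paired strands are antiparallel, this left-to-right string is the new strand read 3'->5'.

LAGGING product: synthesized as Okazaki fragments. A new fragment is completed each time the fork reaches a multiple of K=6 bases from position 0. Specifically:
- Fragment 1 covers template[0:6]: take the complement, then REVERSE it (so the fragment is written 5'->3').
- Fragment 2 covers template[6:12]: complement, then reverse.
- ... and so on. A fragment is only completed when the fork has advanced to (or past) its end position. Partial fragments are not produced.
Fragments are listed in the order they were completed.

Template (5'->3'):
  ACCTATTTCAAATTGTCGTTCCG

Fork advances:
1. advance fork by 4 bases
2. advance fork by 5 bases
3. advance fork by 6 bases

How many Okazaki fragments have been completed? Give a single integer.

Answer: 2

Derivation:
Step 1: advance 4 -> fork_pos = 0 + 4 = 4. Next multiple of 6 is 6 (not reached); still 0 fragment(s).
Step 2: advance 5 -> fork_pos = 4 + 5 = 9. Reached multiple(s) of 6: 6 -> fragment 1 completed (1 total).
Step 3: advance 6 -> fork_pos = 9 + 6 = 15. Reached multiple(s) of 6: 12 -> fragment 2 completed (2 total).
Check: final fork_pos = 15; the multiples of 6 that are <= 15 are 6..12 -> 15 // 6 = 2 completed fragment(s).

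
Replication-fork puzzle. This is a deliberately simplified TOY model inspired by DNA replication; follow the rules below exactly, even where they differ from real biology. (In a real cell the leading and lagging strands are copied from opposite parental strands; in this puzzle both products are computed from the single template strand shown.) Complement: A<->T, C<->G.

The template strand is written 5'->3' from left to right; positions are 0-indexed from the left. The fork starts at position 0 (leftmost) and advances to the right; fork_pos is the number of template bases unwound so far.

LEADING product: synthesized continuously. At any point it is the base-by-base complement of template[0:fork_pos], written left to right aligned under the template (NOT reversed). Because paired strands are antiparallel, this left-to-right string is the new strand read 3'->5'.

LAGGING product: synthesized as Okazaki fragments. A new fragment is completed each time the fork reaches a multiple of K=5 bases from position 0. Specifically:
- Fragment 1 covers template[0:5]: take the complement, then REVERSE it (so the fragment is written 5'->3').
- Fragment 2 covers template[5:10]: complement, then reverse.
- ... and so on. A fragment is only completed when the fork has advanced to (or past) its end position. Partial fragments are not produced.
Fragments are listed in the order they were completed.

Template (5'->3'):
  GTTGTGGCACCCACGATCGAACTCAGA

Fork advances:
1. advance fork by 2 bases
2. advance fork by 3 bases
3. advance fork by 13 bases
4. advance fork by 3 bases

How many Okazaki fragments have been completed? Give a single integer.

Step 1: advance 2 -> fork_pos = 0 + 2 = 2. Next multiple of 5 is 5 (not reached); still 0 fragment(s).
Step 2: advance 3 -> fork_pos = 2 + 3 = 5. Reached multiple(s) of 5: 5 -> fragment 1 completed (1 total).
Step 3: advance 13 -> fork_pos = 5 + 13 = 18. Reached multiple(s) of 5: 10, 15 -> fragments 2-3 completed (3 total).
Step 4: advance 3 -> fork_pos = 18 + 3 = 21. Reached multiple(s) of 5: 20 -> fragment 4 completed (4 total).
Check: final fork_pos = 21; the multiples of 5 that are <= 21 are 5..20 -> 21 // 5 = 4 completed fragment(s).

Answer: 4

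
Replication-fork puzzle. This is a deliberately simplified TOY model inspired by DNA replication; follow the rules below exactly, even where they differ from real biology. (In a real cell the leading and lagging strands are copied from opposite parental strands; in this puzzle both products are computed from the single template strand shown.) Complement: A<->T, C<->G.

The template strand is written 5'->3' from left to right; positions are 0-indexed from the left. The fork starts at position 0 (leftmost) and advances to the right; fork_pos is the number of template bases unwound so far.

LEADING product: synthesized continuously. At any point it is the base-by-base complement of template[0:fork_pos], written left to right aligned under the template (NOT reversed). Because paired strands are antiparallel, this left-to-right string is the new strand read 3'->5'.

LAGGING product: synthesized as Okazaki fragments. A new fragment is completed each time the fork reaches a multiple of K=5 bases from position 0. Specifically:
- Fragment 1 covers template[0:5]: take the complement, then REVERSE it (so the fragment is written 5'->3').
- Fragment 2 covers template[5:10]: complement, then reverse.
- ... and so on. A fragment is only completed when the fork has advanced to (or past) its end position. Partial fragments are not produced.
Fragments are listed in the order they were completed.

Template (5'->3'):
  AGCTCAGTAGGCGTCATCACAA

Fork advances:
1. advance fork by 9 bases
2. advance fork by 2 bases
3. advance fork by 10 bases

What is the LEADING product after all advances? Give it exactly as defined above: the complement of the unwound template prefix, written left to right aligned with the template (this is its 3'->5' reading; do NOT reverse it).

Answer: TCGAGTCATCCGCAGTAGTGT

Derivation:
Step 1: advance 9 -> fork_pos = 0 + 9 = 9.
Step 2: advance 2 -> fork_pos = 9 + 2 = 11.
Step 3: advance 10 -> fork_pos = 11 + 10 = 21.
Unwound prefix: template[0:21] = AGCTCAGTAGGCGTCATCACA
Complement it base by base (A<->T, C<->G), keeping left-to-right order:
  [0:5] AGCTC -> TCGAG
  [5:10] AGTAG -> TCATC
  [10:15] GCGTC -> CGCAG
  [15:20] ATCAC -> TAGTG
  [20:21] A -> T
Concatenate: TCGAGTCATCCGCAGTAGTGT (length 21; written aligned with the template, i.e. 3'->5').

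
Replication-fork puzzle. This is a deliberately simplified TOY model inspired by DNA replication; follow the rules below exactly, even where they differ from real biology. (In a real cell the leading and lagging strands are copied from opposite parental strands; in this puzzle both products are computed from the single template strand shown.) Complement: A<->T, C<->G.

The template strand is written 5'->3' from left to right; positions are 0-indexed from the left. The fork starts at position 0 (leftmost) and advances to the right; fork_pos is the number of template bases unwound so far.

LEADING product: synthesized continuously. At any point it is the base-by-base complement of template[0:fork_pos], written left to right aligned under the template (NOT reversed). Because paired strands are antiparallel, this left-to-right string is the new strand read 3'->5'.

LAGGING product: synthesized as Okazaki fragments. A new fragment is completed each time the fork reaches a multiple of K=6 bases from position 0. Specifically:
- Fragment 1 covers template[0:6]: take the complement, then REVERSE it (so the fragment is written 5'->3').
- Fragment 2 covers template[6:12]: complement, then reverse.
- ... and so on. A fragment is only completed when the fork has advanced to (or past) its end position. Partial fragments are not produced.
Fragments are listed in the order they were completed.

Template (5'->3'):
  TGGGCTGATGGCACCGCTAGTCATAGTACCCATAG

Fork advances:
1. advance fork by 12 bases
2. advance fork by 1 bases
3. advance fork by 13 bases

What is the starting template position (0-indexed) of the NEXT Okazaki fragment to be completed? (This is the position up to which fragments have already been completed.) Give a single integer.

Answer: 24

Derivation:
Step 1: advance 12 -> fork_pos = 0 + 12 = 12. Reached multiple(s) of 6: 6, 12 -> fragments 1-2 completed (2 total).
Step 2: advance 1 -> fork_pos = 12 + 1 = 13. Next multiple of 6 is 18 (not reached); still 2 fragment(s).
Step 3: advance 13 -> fork_pos = 13 + 13 = 26. Reached multiple(s) of 6: 18, 24 -> fragments 3-4 completed (4 total).
4 fragment(s) completed, covering template[0:24] (4 x 6 = 24). The next fragment, fragment 5, covers template[24:30], so it starts at position 24.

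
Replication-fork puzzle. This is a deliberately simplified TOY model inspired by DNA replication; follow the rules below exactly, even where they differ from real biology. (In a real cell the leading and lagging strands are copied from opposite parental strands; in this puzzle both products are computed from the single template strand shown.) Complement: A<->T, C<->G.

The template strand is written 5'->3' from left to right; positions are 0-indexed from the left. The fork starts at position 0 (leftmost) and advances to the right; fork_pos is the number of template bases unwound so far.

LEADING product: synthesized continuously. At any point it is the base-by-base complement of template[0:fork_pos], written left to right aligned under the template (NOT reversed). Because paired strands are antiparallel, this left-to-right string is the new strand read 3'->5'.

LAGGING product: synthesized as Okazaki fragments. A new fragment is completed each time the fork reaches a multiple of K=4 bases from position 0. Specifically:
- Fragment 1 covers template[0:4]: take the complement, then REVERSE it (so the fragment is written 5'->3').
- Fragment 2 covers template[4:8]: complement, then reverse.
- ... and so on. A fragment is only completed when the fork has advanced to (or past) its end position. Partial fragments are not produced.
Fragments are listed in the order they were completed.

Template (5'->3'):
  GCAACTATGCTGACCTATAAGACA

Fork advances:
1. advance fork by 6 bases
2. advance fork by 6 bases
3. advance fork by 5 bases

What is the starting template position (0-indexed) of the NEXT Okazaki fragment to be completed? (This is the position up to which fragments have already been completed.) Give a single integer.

Answer: 16

Derivation:
Step 1: advance 6 -> fork_pos = 0 + 6 = 6. Reached multiple(s) of 4: 4 -> fragment 1 completed (1 total).
Step 2: advance 6 -> fork_pos = 6 + 6 = 12. Reached multiple(s) of 4: 8, 12 -> fragments 2-3 completed (3 total).
Step 3: advance 5 -> fork_pos = 12 + 5 = 17. Reached multiple(s) of 4: 16 -> fragment 4 completed (4 total).
4 fragment(s) completed, covering template[0:16] (4 x 4 = 16). The next fragment, fragment 5, covers template[16:20], so it starts at position 16.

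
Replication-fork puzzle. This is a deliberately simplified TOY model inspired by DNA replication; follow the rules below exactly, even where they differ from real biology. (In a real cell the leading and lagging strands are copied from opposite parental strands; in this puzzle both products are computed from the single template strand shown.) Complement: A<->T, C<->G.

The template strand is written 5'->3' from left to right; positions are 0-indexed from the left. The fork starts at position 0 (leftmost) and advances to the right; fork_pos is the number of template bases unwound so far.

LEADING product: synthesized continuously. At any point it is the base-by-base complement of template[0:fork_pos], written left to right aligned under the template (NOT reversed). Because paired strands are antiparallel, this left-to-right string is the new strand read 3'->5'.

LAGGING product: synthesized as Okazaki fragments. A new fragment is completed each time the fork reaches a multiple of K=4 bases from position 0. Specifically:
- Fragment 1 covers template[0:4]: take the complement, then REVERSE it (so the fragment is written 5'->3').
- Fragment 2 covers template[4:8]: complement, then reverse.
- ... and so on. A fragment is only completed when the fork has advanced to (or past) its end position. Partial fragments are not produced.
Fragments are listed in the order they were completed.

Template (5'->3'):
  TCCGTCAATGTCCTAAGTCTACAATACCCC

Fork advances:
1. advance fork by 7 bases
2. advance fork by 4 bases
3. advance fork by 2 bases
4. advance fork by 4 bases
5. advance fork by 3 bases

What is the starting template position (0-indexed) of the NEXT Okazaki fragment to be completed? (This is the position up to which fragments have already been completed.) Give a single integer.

Step 1: advance 7 -> fork_pos = 0 + 7 = 7. Reached multiple(s) of 4: 4 -> fragment 1 completed (1 total).
Step 2: advance 4 -> fork_pos = 7 + 4 = 11. Reached multiple(s) of 4: 8 -> fragment 2 completed (2 total).
Step 3: advance 2 -> fork_pos = 11 + 2 = 13. Reached multiple(s) of 4: 12 -> fragment 3 completed (3 total).
Step 4: advance 4 -> fork_pos = 13 + 4 = 17. Reached multiple(s) of 4: 16 -> fragment 4 completed (4 total).
Step 5: advance 3 -> fork_pos = 17 + 3 = 20. Reached multiple(s) of 4: 20 -> fragment 5 completed (5 total).
5 fragment(s) completed, covering template[0:20] (5 x 4 = 20). The next fragment, fragment 6, covers template[20:24], so it starts at position 20.

Answer: 20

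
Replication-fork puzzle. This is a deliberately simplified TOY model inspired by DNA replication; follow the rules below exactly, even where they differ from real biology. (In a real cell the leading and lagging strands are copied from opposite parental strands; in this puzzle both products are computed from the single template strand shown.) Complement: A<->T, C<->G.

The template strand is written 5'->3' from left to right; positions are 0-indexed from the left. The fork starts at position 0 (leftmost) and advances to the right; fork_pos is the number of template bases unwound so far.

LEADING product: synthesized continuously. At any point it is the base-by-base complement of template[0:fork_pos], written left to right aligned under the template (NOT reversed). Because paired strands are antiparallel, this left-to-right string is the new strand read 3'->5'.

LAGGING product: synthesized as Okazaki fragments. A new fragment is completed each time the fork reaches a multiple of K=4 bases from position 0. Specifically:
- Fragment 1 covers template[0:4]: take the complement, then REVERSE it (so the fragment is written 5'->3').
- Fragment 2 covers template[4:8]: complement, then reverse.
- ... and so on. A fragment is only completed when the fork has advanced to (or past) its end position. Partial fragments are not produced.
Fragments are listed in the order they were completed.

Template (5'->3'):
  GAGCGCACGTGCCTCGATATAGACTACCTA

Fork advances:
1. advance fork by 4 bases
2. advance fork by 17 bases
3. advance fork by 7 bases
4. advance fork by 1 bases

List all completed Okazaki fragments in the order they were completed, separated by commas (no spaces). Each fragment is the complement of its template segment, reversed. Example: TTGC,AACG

Step 1: advance 4 -> fork_pos = 0 + 4 = 4. Reached multiple(s) of 4: 4 -> fragment 1 completed (1 total).
Step 2: advance 17 -> fork_pos = 4 + 17 = 21. Reached multiple(s) of 4: 8, 12, 16, 20 -> fragments 2-5 completed (5 total).
Step 3: advance 7 -> fork_pos = 21 + 7 = 28. Reached multiple(s) of 4: 24, 28 -> fragments 6-7 completed (7 total).
Step 4: advance 1 -> fork_pos = 28 + 1 = 29. Next multiple of 4 is 32 (not reached); still 7 fragment(s).
Final fork_pos = 29, so 7 fragment(s) are complete. Build each: template segment -> complement -> reverse.
Fragment 1: template[0:4] = GAGC -> complement CTCG -> reversed GCTC
Fragment 2: template[4:8] = GCAC -> complement CGTG -> reversed GTGC
Fragment 3: template[8:12] = GTGC -> complement CACG -> reversed GCAC
Fragment 4: template[12:16] = CTCG -> complement GAGC -> reversed CGAG
Fragment 5: template[16:20] = ATAT -> complement TATA -> reversed ATAT
Fragment 6: template[20:24] = AGAC -> complement TCTG -> reversed GTCT
Fragment 7: template[24:28] = TACC -> complement ATGG -> reversed GGTA

Answer: GCTC,GTGC,GCAC,CGAG,ATAT,GTCT,GGTA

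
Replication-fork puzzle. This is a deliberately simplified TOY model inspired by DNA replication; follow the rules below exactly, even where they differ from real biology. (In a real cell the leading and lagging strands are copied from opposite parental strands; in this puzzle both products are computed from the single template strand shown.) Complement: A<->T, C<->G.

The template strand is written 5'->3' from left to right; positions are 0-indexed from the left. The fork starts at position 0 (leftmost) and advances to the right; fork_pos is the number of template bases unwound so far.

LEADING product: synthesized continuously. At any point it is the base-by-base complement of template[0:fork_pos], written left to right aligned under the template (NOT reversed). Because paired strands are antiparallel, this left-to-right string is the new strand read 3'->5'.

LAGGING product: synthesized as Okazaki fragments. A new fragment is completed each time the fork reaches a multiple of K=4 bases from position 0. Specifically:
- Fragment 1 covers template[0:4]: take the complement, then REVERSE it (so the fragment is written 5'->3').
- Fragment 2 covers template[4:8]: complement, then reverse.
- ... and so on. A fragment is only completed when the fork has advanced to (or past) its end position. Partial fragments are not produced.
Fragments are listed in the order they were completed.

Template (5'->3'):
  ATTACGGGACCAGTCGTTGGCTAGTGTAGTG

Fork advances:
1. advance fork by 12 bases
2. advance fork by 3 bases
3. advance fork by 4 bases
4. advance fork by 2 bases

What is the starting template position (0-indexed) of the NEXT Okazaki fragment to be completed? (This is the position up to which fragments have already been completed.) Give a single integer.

Step 1: advance 12 -> fork_pos = 0 + 12 = 12. Reached multiple(s) of 4: 4, 8, 12 -> fragments 1-3 completed (3 total).
Step 2: advance 3 -> fork_pos = 12 + 3 = 15. Next multiple of 4 is 16 (not reached); still 3 fragment(s).
Step 3: advance 4 -> fork_pos = 15 + 4 = 19. Reached multiple(s) of 4: 16 -> fragment 4 completed (4 total).
Step 4: advance 2 -> fork_pos = 19 + 2 = 21. Reached multiple(s) of 4: 20 -> fragment 5 completed (5 total).
5 fragment(s) completed, covering template[0:20] (5 x 4 = 20). The next fragment, fragment 6, covers template[20:24], so it starts at position 20.

Answer: 20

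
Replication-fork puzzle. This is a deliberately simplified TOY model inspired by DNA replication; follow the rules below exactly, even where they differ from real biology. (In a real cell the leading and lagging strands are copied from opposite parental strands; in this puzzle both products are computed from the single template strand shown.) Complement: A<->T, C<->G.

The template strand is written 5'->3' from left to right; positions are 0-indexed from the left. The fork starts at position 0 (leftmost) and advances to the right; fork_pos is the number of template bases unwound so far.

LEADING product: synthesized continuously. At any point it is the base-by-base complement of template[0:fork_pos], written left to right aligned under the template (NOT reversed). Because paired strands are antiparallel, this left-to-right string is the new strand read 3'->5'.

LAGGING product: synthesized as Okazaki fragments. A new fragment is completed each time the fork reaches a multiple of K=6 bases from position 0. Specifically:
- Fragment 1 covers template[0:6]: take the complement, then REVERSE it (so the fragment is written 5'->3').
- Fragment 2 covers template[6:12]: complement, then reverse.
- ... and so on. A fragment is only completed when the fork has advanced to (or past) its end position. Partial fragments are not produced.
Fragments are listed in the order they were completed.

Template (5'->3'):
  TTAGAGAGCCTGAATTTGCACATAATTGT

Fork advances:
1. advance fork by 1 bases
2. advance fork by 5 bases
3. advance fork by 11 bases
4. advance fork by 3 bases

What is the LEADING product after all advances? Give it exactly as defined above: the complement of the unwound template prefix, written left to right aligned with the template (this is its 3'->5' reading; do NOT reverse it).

Answer: AATCTCTCGGACTTAAACGT

Derivation:
Step 1: advance 1 -> fork_pos = 0 + 1 = 1.
Step 2: advance 5 -> fork_pos = 1 + 5 = 6.
Step 3: advance 11 -> fork_pos = 6 + 11 = 17.
Step 4: advance 3 -> fork_pos = 17 + 3 = 20.
Unwound prefix: template[0:20] = TTAGAGAGCCTGAATTTGCA
Complement it base by base (A<->T, C<->G), keeping left-to-right order:
  [0:5] TTAGA -> AATCT
  [5:10] GAGCC -> CTCGG
  [10:15] TGAAT -> ACTTA
  [15:20] TTGCA -> AACGT
Concatenate: AATCTCTCGGACTTAAACGT (length 20; written aligned with the template, i.e. 3'->5').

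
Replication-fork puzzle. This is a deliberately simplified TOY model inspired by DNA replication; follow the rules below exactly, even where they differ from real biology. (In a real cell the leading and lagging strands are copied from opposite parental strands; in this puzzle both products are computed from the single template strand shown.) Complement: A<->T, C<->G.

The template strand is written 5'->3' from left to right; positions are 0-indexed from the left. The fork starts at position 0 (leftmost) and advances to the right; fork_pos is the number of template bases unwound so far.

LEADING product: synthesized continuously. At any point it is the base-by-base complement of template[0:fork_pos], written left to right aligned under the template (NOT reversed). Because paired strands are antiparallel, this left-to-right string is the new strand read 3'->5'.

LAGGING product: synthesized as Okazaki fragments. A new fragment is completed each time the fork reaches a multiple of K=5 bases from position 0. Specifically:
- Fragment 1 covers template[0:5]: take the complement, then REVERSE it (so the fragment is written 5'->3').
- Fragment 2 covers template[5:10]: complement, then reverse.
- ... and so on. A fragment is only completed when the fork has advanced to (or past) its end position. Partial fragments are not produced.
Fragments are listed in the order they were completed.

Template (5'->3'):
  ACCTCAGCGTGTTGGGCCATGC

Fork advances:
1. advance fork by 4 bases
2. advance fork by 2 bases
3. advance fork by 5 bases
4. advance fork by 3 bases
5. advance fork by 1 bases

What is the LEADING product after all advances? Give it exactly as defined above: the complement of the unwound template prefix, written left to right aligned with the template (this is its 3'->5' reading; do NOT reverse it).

Answer: TGGAGTCGCACAACC

Derivation:
Step 1: advance 4 -> fork_pos = 0 + 4 = 4.
Step 2: advance 2 -> fork_pos = 4 + 2 = 6.
Step 3: advance 5 -> fork_pos = 6 + 5 = 11.
Step 4: advance 3 -> fork_pos = 11 + 3 = 14.
Step 5: advance 1 -> fork_pos = 14 + 1 = 15.
Unwound prefix: template[0:15] = ACCTCAGCGTGTTGG
Complement it base by base (A<->T, C<->G), keeping left-to-right order:
  [0:5] ACCTC -> TGGAG
  [5:10] AGCGT -> TCGCA
  [10:15] GTTGG -> CAACC
Concatenate: TGGAGTCGCACAACC (length 15; written aligned with the template, i.e. 3'->5').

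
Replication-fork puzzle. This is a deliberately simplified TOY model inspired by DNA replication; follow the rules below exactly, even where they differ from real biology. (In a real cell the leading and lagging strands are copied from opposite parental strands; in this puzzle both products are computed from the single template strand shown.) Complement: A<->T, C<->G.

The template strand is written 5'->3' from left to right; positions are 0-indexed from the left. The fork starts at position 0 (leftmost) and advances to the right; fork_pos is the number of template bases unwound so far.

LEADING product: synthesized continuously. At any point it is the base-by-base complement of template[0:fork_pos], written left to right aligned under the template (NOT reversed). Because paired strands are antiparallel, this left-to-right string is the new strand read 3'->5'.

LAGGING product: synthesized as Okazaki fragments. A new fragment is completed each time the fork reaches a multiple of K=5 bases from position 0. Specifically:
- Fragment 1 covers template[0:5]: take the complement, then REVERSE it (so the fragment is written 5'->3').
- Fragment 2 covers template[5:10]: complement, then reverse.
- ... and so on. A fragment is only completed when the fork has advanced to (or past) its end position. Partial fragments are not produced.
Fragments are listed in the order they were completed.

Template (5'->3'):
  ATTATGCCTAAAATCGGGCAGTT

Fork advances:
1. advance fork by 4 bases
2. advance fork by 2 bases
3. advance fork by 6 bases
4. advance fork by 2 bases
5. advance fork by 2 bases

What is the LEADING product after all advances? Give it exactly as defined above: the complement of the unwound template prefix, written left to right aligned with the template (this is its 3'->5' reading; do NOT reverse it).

Answer: TAATACGGATTTTAGC

Derivation:
Step 1: advance 4 -> fork_pos = 0 + 4 = 4.
Step 2: advance 2 -> fork_pos = 4 + 2 = 6.
Step 3: advance 6 -> fork_pos = 6 + 6 = 12.
Step 4: advance 2 -> fork_pos = 12 + 2 = 14.
Step 5: advance 2 -> fork_pos = 14 + 2 = 16.
Unwound prefix: template[0:16] = ATTATGCCTAAAATCG
Complement it base by base (A<->T, C<->G), keeping left-to-right order:
  [0:5] ATTAT -> TAATA
  [5:10] GCCTA -> CGGAT
  [10:15] AAATC -> TTTAG
  [15:16] G -> C
Concatenate: TAATACGGATTTTAGC (length 16; written aligned with the template, i.e. 3'->5').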